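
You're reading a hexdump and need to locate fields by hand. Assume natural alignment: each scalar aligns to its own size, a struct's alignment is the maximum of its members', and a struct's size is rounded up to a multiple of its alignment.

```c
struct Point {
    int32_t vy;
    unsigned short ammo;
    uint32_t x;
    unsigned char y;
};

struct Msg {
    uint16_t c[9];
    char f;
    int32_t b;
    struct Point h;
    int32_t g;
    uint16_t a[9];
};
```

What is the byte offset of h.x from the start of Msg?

Point: 0..4  vy  (4B, 4-aligned); 4..6  ammo  (2B, 2-aligned); 6..8  -- padding (2B); 8..12  x  (4B, 4-aligned); 12..13  y  (1B, 1-aligned); 13..16  -- tail padding (3B); sizeof = 16, alignof = 4
0..18  c  (18B, 2-aligned)
18..19  f  (1B, 1-aligned)
19..20  -- padding (1B)
20..24  b  (4B, 4-aligned)
24..40  h  (16B, 4-aligned)
within Point: x at 8
24 + 8 = 32

32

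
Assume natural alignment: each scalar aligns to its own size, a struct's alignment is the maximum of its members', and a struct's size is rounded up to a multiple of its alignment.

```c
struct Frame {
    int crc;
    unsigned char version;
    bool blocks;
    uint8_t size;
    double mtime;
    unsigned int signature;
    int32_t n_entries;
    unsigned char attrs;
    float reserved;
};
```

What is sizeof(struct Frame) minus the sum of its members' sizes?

4

0..4  crc  (4B, 4-aligned)
4..5  version  (1B, 1-aligned)
5..6  blocks  (1B, 1-aligned)
6..7  size  (1B, 1-aligned)
7..8  -- padding (1B)
8..16  mtime  (8B, 8-aligned)
16..20  signature  (4B, 4-aligned)
20..24  n_entries  (4B, 4-aligned)
24..25  attrs  (1B, 1-aligned)
25..28  -- padding (3B)
28..32  reserved  (4B, 4-aligned)
sizeof = 32, alignof = 8
data bytes 28, size 32 → padding 4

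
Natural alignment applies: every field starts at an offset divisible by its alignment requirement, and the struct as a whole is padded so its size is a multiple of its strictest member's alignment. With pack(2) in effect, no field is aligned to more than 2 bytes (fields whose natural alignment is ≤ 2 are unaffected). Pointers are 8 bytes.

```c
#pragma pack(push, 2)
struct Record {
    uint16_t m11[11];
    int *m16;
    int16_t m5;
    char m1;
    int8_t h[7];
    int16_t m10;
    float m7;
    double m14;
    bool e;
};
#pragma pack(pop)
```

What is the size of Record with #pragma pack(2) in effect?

0..22  m11  (22B, 2-aligned)
22..30  m16  (8B, 2-aligned)
30..32  m5  (2B, 2-aligned)
32..33  m1  (1B, 1-aligned)
33..40  h  (7B, 1-aligned)
40..42  m10  (2B, 2-aligned)
42..46  m7  (4B, 2-aligned)
46..54  m14  (8B, 2-aligned)
54..55  e  (1B, 1-aligned)
55..56  -- tail padding (1B)
sizeof = 56, alignof = 2

56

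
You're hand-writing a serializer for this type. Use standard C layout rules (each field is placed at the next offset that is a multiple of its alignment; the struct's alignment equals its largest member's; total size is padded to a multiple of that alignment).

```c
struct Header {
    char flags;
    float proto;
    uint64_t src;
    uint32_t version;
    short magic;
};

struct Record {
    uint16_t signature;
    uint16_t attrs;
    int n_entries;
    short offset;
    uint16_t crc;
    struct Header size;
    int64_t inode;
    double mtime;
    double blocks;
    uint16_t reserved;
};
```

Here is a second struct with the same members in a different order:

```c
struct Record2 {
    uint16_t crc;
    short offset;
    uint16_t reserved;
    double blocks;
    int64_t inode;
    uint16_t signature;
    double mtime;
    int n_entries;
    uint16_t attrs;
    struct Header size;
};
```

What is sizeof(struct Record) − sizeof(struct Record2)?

0

Header: flags at 0 (size 1, align 1) → ends 1; pad 3 to align 4 for proto; proto at 4 (size 4, align 4) → ends 8; src at 8 (size 8, align 8) → ends 16; version at 16 (size 4, align 4) → ends 20; magic at 20 (size 2, align 2) → ends 22; tail pad 2 to reach multiple of 8; total 24 bytes, alignment 8
signature at 0 (size 2, align 2) → ends 2
attrs at 2 (size 2, align 2) → ends 4
n_entries at 4 (size 4, align 4) → ends 8
offset at 8 (size 2, align 2) → ends 10
crc at 10 (size 2, align 2) → ends 12
pad 4 to align 8 for size
size at 16 (size 24, align 8) → ends 40
inode at 40 (size 8, align 8) → ends 48
mtime at 48 (size 8, align 8) → ends 56
blocks at 56 (size 8, align 8) → ends 64
reserved at 64 (size 2, align 2) → ends 66
tail pad 6 to reach multiple of 8
total 72 bytes, alignment 8
— Record2 —
crc at 0 (size 2, align 2) → ends 2
offset at 2 (size 2, align 2) → ends 4
reserved at 4 (size 2, align 2) → ends 6
pad 2 to align 8 for blocks
blocks at 8 (size 8, align 8) → ends 16
inode at 16 (size 8, align 8) → ends 24
signature at 24 (size 2, align 2) → ends 26
pad 6 to align 8 for mtime
mtime at 32 (size 8, align 8) → ends 40
n_entries at 40 (size 4, align 4) → ends 44
attrs at 44 (size 2, align 2) → ends 46
pad 2 to align 8 for size
size at 48 (size 24, align 8) → ends 72
total 72 bytes, alignment 8
72 − 72 = 0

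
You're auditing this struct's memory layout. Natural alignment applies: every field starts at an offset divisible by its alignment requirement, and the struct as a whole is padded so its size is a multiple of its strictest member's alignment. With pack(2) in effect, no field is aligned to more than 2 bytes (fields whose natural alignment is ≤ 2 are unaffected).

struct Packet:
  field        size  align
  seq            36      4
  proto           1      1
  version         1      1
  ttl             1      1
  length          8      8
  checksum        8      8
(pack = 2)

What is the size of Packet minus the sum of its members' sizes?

seq at 0 (size 36, align 2) → ends 36
proto at 36 (size 1, align 1) → ends 37
version at 37 (size 1, align 1) → ends 38
ttl at 38 (size 1, align 1) → ends 39
pad 1 to align 2 for length
length at 40 (size 8, align 2) → ends 48
checksum at 48 (size 8, align 2) → ends 56
total 56 bytes, alignment 2
data bytes 55, size 56 → padding 1

1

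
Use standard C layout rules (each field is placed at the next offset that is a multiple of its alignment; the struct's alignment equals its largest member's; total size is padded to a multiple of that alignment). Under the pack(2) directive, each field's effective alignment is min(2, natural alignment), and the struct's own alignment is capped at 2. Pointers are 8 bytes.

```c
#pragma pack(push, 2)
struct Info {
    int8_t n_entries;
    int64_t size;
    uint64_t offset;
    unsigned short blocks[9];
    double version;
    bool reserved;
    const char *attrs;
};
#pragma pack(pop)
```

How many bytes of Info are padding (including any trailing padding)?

0..1  n_entries  (1B, 1-aligned)
1..2  -- padding (1B)
2..10  size  (8B, 2-aligned)
10..18  offset  (8B, 2-aligned)
18..36  blocks  (18B, 2-aligned)
36..44  version  (8B, 2-aligned)
44..45  reserved  (1B, 1-aligned)
45..46  -- padding (1B)
46..54  attrs  (8B, 2-aligned)
sizeof = 54, alignof = 2
data bytes 52, size 54 → padding 2

2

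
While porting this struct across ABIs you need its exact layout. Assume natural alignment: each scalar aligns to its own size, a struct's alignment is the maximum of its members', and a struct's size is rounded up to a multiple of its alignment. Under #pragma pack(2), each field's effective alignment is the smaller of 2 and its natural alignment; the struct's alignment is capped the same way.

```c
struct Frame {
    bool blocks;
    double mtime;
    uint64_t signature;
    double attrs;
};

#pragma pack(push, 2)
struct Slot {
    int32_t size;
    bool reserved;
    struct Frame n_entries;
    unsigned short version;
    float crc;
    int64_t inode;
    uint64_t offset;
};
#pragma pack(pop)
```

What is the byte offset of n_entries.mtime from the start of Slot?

14

Frame: 0..1  blocks  (1B, 1-aligned); 1..8  -- padding (7B); 8..16  mtime  (8B, 8-aligned); 16..24  signature  (8B, 8-aligned); 24..32  attrs  (8B, 8-aligned); sizeof = 32, alignof = 8
0..4  size  (4B, 2-aligned)
4..5  reserved  (1B, 1-aligned)
5..6  -- padding (1B)
6..38  n_entries  (32B, 2-aligned)
within Frame: mtime at 8
6 + 8 = 14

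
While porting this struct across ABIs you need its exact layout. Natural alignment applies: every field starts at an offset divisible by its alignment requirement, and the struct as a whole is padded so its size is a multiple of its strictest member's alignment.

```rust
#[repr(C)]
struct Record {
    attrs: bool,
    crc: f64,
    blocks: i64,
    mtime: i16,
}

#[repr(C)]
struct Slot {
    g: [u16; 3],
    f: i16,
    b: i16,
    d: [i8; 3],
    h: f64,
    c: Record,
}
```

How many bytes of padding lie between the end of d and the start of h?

Record: 0..1  attrs  (1B, 1-aligned); 1..8  -- padding (7B); 8..16  crc  (8B, 8-aligned); 16..24  blocks  (8B, 8-aligned); 24..26  mtime  (2B, 2-aligned); 26..32  -- tail padding (6B); sizeof = 32, alignof = 8
0..6  g  (6B, 2-aligned)
6..8  f  (2B, 2-aligned)
8..10  b  (2B, 2-aligned)
10..13  d  (3B, 1-aligned)
13..16  -- padding (3B)
16..24  h  (8B, 8-aligned)

3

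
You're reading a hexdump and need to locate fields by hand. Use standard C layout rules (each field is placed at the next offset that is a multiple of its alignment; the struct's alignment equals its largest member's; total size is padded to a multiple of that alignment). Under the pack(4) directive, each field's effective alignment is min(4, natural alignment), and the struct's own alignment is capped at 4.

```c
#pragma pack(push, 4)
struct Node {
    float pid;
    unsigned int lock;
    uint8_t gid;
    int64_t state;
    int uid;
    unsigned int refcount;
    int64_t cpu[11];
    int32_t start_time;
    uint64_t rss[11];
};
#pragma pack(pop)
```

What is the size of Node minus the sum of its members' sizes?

0..4  pid  (4B, 4-aligned)
4..8  lock  (4B, 4-aligned)
8..9  gid  (1B, 1-aligned)
9..12  -- padding (3B)
12..20  state  (8B, 4-aligned)
20..24  uid  (4B, 4-aligned)
24..28  refcount  (4B, 4-aligned)
28..116  cpu  (88B, 4-aligned)
116..120  start_time  (4B, 4-aligned)
120..208  rss  (88B, 4-aligned)
sizeof = 208, alignof = 4
data bytes 205, size 208 → padding 3

3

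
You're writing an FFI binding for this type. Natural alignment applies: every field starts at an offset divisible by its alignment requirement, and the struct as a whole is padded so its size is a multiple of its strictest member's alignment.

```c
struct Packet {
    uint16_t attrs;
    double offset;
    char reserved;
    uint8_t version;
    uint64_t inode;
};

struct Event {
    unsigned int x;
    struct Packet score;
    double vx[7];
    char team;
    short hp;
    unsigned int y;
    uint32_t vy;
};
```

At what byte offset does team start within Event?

96

Packet: @0: attrs [2B, align 2] → 2; +6 pad (align 8); @8: offset [8B, align 8] → 16; @16: reserved [1B, align 1] → 17; @17: version [1B, align 1] → 18; +6 pad (align 8); @24: inode [8B, align 8] → 32; size 32, align 8
@0: x [4B, align 4] → 4
+4 pad (align 8)
@8: score [32B, align 8] → 40
@40: vx [56B, align 8] → 96
@96: team [1B, align 1] → 97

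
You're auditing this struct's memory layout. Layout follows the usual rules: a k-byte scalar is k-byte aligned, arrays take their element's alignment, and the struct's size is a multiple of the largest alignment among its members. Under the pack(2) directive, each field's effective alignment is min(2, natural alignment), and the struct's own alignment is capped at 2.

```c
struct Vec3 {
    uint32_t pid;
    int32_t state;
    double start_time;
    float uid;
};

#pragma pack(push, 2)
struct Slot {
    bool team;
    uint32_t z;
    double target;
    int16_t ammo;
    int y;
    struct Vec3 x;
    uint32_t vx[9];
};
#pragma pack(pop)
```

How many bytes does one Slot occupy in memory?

Vec3: 0..4  pid  (4B, 4-aligned); 4..8  state  (4B, 4-aligned); 8..16  start_time  (8B, 8-aligned); 16..20  uid  (4B, 4-aligned); 20..24  -- tail padding (4B); sizeof = 24, alignof = 8
0..1  team  (1B, 1-aligned)
1..2  -- padding (1B)
2..6  z  (4B, 2-aligned)
6..14  target  (8B, 2-aligned)
14..16  ammo  (2B, 2-aligned)
16..20  y  (4B, 2-aligned)
20..44  x  (24B, 2-aligned)
44..80  vx  (36B, 2-aligned)
sizeof = 80, alignof = 2

80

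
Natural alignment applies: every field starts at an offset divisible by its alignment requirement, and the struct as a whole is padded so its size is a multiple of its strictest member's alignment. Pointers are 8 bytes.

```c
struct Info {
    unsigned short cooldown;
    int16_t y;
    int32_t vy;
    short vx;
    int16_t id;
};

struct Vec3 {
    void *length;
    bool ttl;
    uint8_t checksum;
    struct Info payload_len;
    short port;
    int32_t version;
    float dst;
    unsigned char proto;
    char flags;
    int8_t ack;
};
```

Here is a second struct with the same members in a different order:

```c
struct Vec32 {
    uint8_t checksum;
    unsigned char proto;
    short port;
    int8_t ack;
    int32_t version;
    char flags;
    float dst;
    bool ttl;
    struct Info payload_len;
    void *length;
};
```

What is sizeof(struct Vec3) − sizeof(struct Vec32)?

Info: cooldown at 0 (size 2, align 2) → ends 2; y at 2 (size 2, align 2) → ends 4; vy at 4 (size 4, align 4) → ends 8; vx at 8 (size 2, align 2) → ends 10; id at 10 (size 2, align 2) → ends 12; total 12 bytes, alignment 4
length at 0 (size 8, align 8) → ends 8
ttl at 8 (size 1, align 1) → ends 9
checksum at 9 (size 1, align 1) → ends 10
pad 2 to align 4 for payload_len
payload_len at 12 (size 12, align 4) → ends 24
port at 24 (size 2, align 2) → ends 26
pad 2 to align 4 for version
version at 28 (size 4, align 4) → ends 32
dst at 32 (size 4, align 4) → ends 36
proto at 36 (size 1, align 1) → ends 37
flags at 37 (size 1, align 1) → ends 38
ack at 38 (size 1, align 1) → ends 39
tail pad 1 to reach multiple of 8
total 40 bytes, alignment 8
— Vec32 —
checksum at 0 (size 1, align 1) → ends 1
proto at 1 (size 1, align 1) → ends 2
port at 2 (size 2, align 2) → ends 4
ack at 4 (size 1, align 1) → ends 5
pad 3 to align 4 for version
version at 8 (size 4, align 4) → ends 12
flags at 12 (size 1, align 1) → ends 13
pad 3 to align 4 for dst
dst at 16 (size 4, align 4) → ends 20
ttl at 20 (size 1, align 1) → ends 21
pad 3 to align 4 for payload_len
payload_len at 24 (size 12, align 4) → ends 36
pad 4 to align 8 for length
length at 40 (size 8, align 8) → ends 48
total 48 bytes, alignment 8
40 − 48 = -8

-8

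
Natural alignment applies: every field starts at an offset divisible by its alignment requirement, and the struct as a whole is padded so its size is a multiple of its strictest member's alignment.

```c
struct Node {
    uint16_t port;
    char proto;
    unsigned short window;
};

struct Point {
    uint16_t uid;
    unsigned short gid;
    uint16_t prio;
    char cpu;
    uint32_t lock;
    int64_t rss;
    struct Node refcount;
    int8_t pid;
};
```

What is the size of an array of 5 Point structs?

Node: @0: port [2B, align 2] → 2; @2: proto [1B, align 1] → 3; +1 pad (align 2); @4: window [2B, align 2] → 6; size 6, align 2
@0: uid [2B, align 2] → 2
@2: gid [2B, align 2] → 4
@4: prio [2B, align 2] → 6
@6: cpu [1B, align 1] → 7
+1 pad (align 4)
@8: lock [4B, align 4] → 12
+4 pad (align 8)
@16: rss [8B, align 8] → 24
@24: refcount [6B, align 2] → 30
@30: pid [1B, align 1] → 31
+1 tail pad (align 8)
size 32, align 8
array of 5: 5 × 32 = 160

160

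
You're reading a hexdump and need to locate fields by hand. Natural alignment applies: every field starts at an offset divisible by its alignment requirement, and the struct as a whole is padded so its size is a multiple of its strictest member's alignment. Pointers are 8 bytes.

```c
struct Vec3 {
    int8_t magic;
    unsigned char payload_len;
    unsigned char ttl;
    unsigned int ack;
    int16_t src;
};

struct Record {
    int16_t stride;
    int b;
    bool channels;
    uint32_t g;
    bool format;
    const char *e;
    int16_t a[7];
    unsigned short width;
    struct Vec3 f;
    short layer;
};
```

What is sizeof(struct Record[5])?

320

Vec3: @0: magic [1B, align 1] → 1; @1: payload_len [1B, align 1] → 2; @2: ttl [1B, align 1] → 3; +1 pad (align 4); @4: ack [4B, align 4] → 8; @8: src [2B, align 2] → 10; +2 tail pad (align 4); size 12, align 4
@0: stride [2B, align 2] → 2
+2 pad (align 4)
@4: b [4B, align 4] → 8
@8: channels [1B, align 1] → 9
+3 pad (align 4)
@12: g [4B, align 4] → 16
@16: format [1B, align 1] → 17
+7 pad (align 8)
@24: e [8B, align 8] → 32
@32: a [14B, align 2] → 46
@46: width [2B, align 2] → 48
@48: f [12B, align 4] → 60
@60: layer [2B, align 2] → 62
+2 tail pad (align 8)
size 64, align 8
array of 5: 5 × 64 = 320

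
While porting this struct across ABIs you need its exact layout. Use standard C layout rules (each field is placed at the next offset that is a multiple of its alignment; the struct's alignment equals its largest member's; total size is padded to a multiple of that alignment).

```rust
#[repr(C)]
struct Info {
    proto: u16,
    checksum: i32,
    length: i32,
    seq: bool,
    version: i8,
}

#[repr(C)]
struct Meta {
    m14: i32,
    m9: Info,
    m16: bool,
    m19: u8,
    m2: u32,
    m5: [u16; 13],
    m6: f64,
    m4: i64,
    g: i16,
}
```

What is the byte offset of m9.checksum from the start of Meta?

Info: @0: proto [2B, align 2] → 2; +2 pad (align 4); @4: checksum [4B, align 4] → 8; @8: length [4B, align 4] → 12; @12: seq [1B, align 1] → 13; @13: version [1B, align 1] → 14; +2 tail pad (align 4); size 16, align 4
@0: m14 [4B, align 4] → 4
@4: m9 [16B, align 4] → 20
within Info: checksum at 4
4 + 4 = 8

8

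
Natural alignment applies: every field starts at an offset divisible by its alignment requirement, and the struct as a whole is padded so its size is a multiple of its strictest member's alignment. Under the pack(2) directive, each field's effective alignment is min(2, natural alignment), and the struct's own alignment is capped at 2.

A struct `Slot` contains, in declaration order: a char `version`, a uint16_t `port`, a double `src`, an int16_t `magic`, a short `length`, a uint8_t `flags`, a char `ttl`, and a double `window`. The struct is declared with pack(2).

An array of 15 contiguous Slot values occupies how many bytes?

version at 0 (size 1, align 1) → ends 1
pad 1 to align 2 for port
port at 2 (size 2, align 2) → ends 4
src at 4 (size 8, align 2) → ends 12
magic at 12 (size 2, align 2) → ends 14
length at 14 (size 2, align 2) → ends 16
flags at 16 (size 1, align 1) → ends 17
ttl at 17 (size 1, align 1) → ends 18
window at 18 (size 8, align 2) → ends 26
total 26 bytes, alignment 2
array of 15: 15 × 26 = 390

390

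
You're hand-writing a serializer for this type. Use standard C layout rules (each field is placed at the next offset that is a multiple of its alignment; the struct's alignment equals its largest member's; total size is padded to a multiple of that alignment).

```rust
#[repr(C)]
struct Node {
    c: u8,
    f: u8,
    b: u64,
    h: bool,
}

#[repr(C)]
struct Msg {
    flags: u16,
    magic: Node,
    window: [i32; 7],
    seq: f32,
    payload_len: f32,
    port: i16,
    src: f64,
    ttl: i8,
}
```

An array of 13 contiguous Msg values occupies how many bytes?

Node: 0..1  c  (1B, 1-aligned); 1..2  f  (1B, 1-aligned); 2..8  -- padding (6B); 8..16  b  (8B, 8-aligned); 16..17  h  (1B, 1-aligned); 17..24  -- tail padding (7B); sizeof = 24, alignof = 8
0..2  flags  (2B, 2-aligned)
2..8  -- padding (6B)
8..32  magic  (24B, 8-aligned)
32..60  window  (28B, 4-aligned)
60..64  seq  (4B, 4-aligned)
64..68  payload_len  (4B, 4-aligned)
68..70  port  (2B, 2-aligned)
70..72  -- padding (2B)
72..80  src  (8B, 8-aligned)
80..81  ttl  (1B, 1-aligned)
81..88  -- tail padding (7B)
sizeof = 88, alignof = 8
array of 13: 13 × 88 = 1144

1144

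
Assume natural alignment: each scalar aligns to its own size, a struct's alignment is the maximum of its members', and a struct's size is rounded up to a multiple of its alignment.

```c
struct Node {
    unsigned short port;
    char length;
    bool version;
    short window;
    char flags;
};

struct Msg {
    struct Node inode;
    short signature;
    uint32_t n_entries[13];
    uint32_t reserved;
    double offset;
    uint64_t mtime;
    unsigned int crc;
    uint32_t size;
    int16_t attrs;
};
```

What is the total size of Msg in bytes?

104 bytes

Node: @0: port [2B, align 2] → 2; @2: length [1B, align 1] → 3; @3: version [1B, align 1] → 4; @4: window [2B, align 2] → 6; @6: flags [1B, align 1] → 7; +1 tail pad (align 2); size 8, align 2
@0: inode [8B, align 2] → 8
@8: signature [2B, align 2] → 10
+2 pad (align 4)
@12: n_entries [52B, align 4] → 64
@64: reserved [4B, align 4] → 68
+4 pad (align 8)
@72: offset [8B, align 8] → 80
@80: mtime [8B, align 8] → 88
@88: crc [4B, align 4] → 92
@92: size [4B, align 4] → 96
@96: attrs [2B, align 2] → 98
+6 tail pad (align 8)
size 104, align 8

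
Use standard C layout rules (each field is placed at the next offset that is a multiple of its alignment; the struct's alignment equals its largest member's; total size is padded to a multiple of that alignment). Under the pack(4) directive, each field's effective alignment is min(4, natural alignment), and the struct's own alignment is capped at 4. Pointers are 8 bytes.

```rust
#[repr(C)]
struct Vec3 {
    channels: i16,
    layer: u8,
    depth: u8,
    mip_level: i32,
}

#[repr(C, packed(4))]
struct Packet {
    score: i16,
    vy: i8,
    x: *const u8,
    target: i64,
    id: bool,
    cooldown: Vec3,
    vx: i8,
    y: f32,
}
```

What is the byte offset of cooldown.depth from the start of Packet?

Vec3: @0: channels [2B, align 2] → 2; @2: layer [1B, align 1] → 3; @3: depth [1B, align 1] → 4; @4: mip_level [4B, align 4] → 8; size 8, align 4
@0: score [2B, align 2] → 2
@2: vy [1B, align 1] → 3
+1 pad (align 4)
@4: x [8B, align 4] → 12
@12: target [8B, align 4] → 20
@20: id [1B, align 1] → 21
+3 pad (align 4)
@24: cooldown [8B, align 4] → 32
within Vec3: depth at 3
24 + 3 = 27

27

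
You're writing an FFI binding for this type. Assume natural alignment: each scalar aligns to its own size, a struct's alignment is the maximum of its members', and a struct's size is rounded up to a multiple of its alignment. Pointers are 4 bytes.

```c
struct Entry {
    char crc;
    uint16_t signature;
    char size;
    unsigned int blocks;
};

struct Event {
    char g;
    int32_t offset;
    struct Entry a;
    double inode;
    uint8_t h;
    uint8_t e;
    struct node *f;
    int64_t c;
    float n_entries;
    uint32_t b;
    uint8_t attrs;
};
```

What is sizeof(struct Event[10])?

Entry: @0: crc [1B, align 1] → 1; +1 pad (align 2); @2: signature [2B, align 2] → 4; @4: size [1B, align 1] → 5; +3 pad (align 4); @8: blocks [4B, align 4] → 12; size 12, align 4
@0: g [1B, align 1] → 1
+3 pad (align 4)
@4: offset [4B, align 4] → 8
@8: a [12B, align 4] → 20
+4 pad (align 8)
@24: inode [8B, align 8] → 32
@32: h [1B, align 1] → 33
@33: e [1B, align 1] → 34
+2 pad (align 4)
@36: f [4B, align 4] → 40
@40: c [8B, align 8] → 48
@48: n_entries [4B, align 4] → 52
@52: b [4B, align 4] → 56
@56: attrs [1B, align 1] → 57
+7 tail pad (align 8)
size 64, align 8
array of 10: 10 × 64 = 640

640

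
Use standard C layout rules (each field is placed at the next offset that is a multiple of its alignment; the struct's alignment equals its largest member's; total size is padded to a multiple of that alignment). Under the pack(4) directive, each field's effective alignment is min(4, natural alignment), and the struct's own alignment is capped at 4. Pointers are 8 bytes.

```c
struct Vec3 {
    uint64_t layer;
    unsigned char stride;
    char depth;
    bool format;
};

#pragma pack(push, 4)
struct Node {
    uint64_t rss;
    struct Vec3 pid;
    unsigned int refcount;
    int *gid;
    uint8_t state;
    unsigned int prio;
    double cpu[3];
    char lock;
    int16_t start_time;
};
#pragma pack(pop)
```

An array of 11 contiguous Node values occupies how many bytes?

792

Vec3: layer at 0 (size 8, align 8) → ends 8; stride at 8 (size 1, align 1) → ends 9; depth at 9 (size 1, align 1) → ends 10; format at 10 (size 1, align 1) → ends 11; tail pad 5 to reach multiple of 8; total 16 bytes, alignment 8
rss at 0 (size 8, align 4) → ends 8
pid at 8 (size 16, align 4) → ends 24
refcount at 24 (size 4, align 4) → ends 28
gid at 28 (size 8, align 4) → ends 36
state at 36 (size 1, align 1) → ends 37
pad 3 to align 4 for prio
prio at 40 (size 4, align 4) → ends 44
cpu at 44 (size 24, align 4) → ends 68
lock at 68 (size 1, align 1) → ends 69
pad 1 to align 2 for start_time
start_time at 70 (size 2, align 2) → ends 72
total 72 bytes, alignment 4
array of 11: 11 × 72 = 792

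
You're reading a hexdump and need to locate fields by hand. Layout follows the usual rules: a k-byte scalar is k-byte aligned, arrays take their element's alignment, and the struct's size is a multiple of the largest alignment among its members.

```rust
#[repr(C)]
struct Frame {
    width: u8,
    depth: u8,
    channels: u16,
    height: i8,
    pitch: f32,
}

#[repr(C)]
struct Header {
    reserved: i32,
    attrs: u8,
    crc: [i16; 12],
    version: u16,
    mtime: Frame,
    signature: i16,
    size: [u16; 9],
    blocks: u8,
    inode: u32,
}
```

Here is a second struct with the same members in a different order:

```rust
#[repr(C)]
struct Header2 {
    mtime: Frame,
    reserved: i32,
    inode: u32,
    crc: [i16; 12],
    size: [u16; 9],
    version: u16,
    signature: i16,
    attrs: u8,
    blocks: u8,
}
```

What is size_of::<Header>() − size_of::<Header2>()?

4

Frame: width at 0 (size 1, align 1) → ends 1; depth at 1 (size 1, align 1) → ends 2; channels at 2 (size 2, align 2) → ends 4; height at 4 (size 1, align 1) → ends 5; pad 3 to align 4 for pitch; pitch at 8 (size 4, align 4) → ends 12; total 12 bytes, alignment 4
reserved at 0 (size 4, align 4) → ends 4
attrs at 4 (size 1, align 1) → ends 5
pad 1 to align 2 for crc
crc at 6 (size 24, align 2) → ends 30
version at 30 (size 2, align 2) → ends 32
mtime at 32 (size 12, align 4) → ends 44
signature at 44 (size 2, align 2) → ends 46
size at 46 (size 18, align 2) → ends 64
blocks at 64 (size 1, align 1) → ends 65
pad 3 to align 4 for inode
inode at 68 (size 4, align 4) → ends 72
total 72 bytes, alignment 4
— Header2 —
mtime at 0 (size 12, align 4) → ends 12
reserved at 12 (size 4, align 4) → ends 16
inode at 16 (size 4, align 4) → ends 20
crc at 20 (size 24, align 2) → ends 44
size at 44 (size 18, align 2) → ends 62
version at 62 (size 2, align 2) → ends 64
signature at 64 (size 2, align 2) → ends 66
attrs at 66 (size 1, align 1) → ends 67
blocks at 67 (size 1, align 1) → ends 68
total 68 bytes, alignment 4
72 − 68 = 4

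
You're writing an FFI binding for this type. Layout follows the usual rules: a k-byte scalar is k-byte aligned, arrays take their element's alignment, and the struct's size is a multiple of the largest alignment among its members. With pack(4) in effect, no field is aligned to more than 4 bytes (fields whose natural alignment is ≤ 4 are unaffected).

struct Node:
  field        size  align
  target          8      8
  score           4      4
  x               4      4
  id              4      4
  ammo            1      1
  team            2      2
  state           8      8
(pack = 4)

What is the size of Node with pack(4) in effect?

32

@0: target [8B, align 4] → 8
@8: score [4B, align 4] → 12
@12: x [4B, align 4] → 16
@16: id [4B, align 4] → 20
@20: ammo [1B, align 1] → 21
+1 pad (align 2)
@22: team [2B, align 2] → 24
@24: state [8B, align 4] → 32
size 32, align 4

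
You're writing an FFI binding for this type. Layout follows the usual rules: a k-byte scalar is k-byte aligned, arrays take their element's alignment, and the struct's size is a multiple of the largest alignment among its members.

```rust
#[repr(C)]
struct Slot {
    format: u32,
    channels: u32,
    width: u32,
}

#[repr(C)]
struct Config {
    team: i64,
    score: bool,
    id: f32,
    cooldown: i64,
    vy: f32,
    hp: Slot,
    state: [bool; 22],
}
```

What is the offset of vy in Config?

Slot: @0: format [4B, align 4] → 4; @4: channels [4B, align 4] → 8; @8: width [4B, align 4] → 12; size 12, align 4
@0: team [8B, align 8] → 8
@8: score [1B, align 1] → 9
+3 pad (align 4)
@12: id [4B, align 4] → 16
@16: cooldown [8B, align 8] → 24
@24: vy [4B, align 4] → 28

24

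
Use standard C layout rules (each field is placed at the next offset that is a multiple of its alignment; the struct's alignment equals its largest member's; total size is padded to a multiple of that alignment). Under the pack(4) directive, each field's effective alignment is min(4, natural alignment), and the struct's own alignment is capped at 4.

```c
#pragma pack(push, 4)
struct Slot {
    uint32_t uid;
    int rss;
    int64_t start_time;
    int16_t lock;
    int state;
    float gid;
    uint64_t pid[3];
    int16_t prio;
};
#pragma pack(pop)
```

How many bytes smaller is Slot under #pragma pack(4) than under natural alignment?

natural layout:
  0..4  uid  (4B, 4-aligned)
  4..8  rss  (4B, 4-aligned)
  8..16  start_time  (8B, 8-aligned)
  16..18  lock  (2B, 2-aligned)
  18..20  -- padding (2B)
  20..24  state  (4B, 4-aligned)
  24..28  gid  (4B, 4-aligned)
  28..32  -- padding (4B)
  32..56  pid  (24B, 8-aligned)
  56..58  prio  (2B, 2-aligned)
  58..64  -- tail padding (6B)
  sizeof = 64, alignof = 8
packed(4) layout:
  0..4  uid  (4B, 4-aligned)
  4..8  rss  (4B, 4-aligned)
  8..16  start_time  (8B, 4-aligned)
  16..18  lock  (2B, 2-aligned)
  18..20  -- padding (2B)
  20..24  state  (4B, 4-aligned)
  24..28  gid  (4B, 4-aligned)
  28..52  pid  (24B, 4-aligned)
  52..54  prio  (2B, 2-aligned)
  54..56  -- tail padding (2B)
  sizeof = 56, alignof = 4
64 − 56 = 8

8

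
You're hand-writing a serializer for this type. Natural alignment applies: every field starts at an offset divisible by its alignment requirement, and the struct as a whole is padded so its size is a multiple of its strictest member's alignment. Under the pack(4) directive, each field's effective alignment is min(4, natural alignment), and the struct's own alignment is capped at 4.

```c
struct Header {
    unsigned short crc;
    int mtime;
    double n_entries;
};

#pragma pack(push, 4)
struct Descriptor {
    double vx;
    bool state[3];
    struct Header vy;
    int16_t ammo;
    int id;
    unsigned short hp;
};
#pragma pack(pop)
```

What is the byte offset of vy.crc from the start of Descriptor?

12

Header: @0: crc [2B, align 2] → 2; +2 pad (align 4); @4: mtime [4B, align 4] → 8; @8: n_entries [8B, align 8] → 16; size 16, align 8
@0: vx [8B, align 4] → 8
@8: state [3B, align 1] → 11
+1 pad (align 4)
@12: vy [16B, align 4] → 28
within Header: crc at 0
12 + 0 = 12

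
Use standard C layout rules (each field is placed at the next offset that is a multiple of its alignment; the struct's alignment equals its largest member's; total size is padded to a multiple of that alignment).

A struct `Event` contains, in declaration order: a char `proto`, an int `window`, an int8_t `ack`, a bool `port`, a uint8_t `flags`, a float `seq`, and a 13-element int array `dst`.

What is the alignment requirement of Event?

4

member alignments: proto=1, window=4, ack=1, port=1, flags=1, seq=4, dst=4
max = 4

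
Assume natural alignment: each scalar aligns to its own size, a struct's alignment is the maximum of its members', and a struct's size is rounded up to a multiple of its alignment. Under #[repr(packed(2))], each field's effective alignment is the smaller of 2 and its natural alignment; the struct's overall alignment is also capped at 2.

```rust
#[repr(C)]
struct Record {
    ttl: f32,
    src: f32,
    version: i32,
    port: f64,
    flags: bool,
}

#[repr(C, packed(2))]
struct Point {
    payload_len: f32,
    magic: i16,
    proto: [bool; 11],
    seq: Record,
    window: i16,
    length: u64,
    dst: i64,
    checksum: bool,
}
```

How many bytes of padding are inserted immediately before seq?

1

Record: ttl at 0 (size 4, align 4) → ends 4; src at 4 (size 4, align 4) → ends 8; version at 8 (size 4, align 4) → ends 12; pad 4 to align 8 for port; port at 16 (size 8, align 8) → ends 24; flags at 24 (size 1, align 1) → ends 25; tail pad 7 to reach multiple of 8; total 32 bytes, alignment 8
payload_len at 0 (size 4, align 2) → ends 4
magic at 4 (size 2, align 2) → ends 6
proto at 6 (size 11, align 1) → ends 17
pad 1 to align 2 for seq
seq at 18 (size 32, align 2) → ends 50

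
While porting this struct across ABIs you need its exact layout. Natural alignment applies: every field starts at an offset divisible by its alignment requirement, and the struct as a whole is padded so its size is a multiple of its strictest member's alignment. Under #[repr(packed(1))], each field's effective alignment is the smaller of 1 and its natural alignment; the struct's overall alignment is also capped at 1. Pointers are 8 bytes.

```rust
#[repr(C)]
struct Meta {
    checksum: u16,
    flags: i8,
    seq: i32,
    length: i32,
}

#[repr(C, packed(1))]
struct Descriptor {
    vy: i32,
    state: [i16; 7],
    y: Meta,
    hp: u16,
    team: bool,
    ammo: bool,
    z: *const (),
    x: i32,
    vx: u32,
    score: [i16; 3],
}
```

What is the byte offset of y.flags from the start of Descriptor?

20

Meta: checksum at 0 (size 2, align 2) → ends 2; flags at 2 (size 1, align 1) → ends 3; pad 1 to align 4 for seq; seq at 4 (size 4, align 4) → ends 8; length at 8 (size 4, align 4) → ends 12; total 12 bytes, alignment 4
vy at 0 (size 4, align 1) → ends 4
state at 4 (size 14, align 1) → ends 18
y at 18 (size 12, align 1) → ends 30
within Meta: flags at 2
18 + 2 = 20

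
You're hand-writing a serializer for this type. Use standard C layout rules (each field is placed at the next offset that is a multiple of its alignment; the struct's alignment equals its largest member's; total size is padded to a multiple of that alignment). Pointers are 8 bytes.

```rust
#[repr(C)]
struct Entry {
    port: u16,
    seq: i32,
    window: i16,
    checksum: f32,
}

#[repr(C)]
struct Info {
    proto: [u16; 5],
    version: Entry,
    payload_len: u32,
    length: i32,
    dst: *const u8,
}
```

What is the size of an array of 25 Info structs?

Entry: port at 0 (size 2, align 2) → ends 2; pad 2 to align 4 for seq; seq at 4 (size 4, align 4) → ends 8; window at 8 (size 2, align 2) → ends 10; pad 2 to align 4 for checksum; checksum at 12 (size 4, align 4) → ends 16; total 16 bytes, alignment 4
proto at 0 (size 10, align 2) → ends 10
pad 2 to align 4 for version
version at 12 (size 16, align 4) → ends 28
payload_len at 28 (size 4, align 4) → ends 32
length at 32 (size 4, align 4) → ends 36
pad 4 to align 8 for dst
dst at 40 (size 8, align 8) → ends 48
total 48 bytes, alignment 8
array of 25: 25 × 48 = 1200

1200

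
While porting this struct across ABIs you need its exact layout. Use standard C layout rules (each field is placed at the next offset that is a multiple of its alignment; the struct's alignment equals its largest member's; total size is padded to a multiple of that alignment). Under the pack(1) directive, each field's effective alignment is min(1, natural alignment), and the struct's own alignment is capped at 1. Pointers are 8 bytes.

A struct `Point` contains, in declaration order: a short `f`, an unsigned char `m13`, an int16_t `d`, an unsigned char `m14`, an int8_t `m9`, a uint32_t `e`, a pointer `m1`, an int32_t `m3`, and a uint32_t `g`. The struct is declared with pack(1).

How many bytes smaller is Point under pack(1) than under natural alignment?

natural layout:
  0..2  f  (2B, 2-aligned)
  2..3  m13  (1B, 1-aligned)
  3..4  -- padding (1B)
  4..6  d  (2B, 2-aligned)
  6..7  m14  (1B, 1-aligned)
  7..8  m9  (1B, 1-aligned)
  8..12  e  (4B, 4-aligned)
  12..16  -- padding (4B)
  16..24  m1  (8B, 8-aligned)
  24..28  m3  (4B, 4-aligned)
  28..32  g  (4B, 4-aligned)
  sizeof = 32, alignof = 8
packed(1) layout:
  0..2  f  (2B, 1-aligned)
  2..3  m13  (1B, 1-aligned)
  3..5  d  (2B, 1-aligned)
  5..6  m14  (1B, 1-aligned)
  6..7  m9  (1B, 1-aligned)
  7..11  e  (4B, 1-aligned)
  11..19  m1  (8B, 1-aligned)
  19..23  m3  (4B, 1-aligned)
  23..27  g  (4B, 1-aligned)
  sizeof = 27, alignof = 1
32 − 27 = 5

5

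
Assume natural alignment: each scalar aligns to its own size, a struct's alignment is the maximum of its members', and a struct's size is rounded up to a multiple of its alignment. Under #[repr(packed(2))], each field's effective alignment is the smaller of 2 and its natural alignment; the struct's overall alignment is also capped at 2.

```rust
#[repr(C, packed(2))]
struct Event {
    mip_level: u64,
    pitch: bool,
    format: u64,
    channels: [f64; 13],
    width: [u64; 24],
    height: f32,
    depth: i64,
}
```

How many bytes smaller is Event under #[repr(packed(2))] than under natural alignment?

10

natural layout:
  0..8  mip_level  (8B, 8-aligned)
  8..9  pitch  (1B, 1-aligned)
  9..16  -- padding (7B)
  16..24  format  (8B, 8-aligned)
  24..128  channels  (104B, 8-aligned)
  128..320  width  (192B, 8-aligned)
  320..324  height  (4B, 4-aligned)
  324..328  -- padding (4B)
  328..336  depth  (8B, 8-aligned)
  sizeof = 336, alignof = 8
packed(2) layout:
  0..8  mip_level  (8B, 2-aligned)
  8..9  pitch  (1B, 1-aligned)
  9..10  -- padding (1B)
  10..18  format  (8B, 2-aligned)
  18..122  channels  (104B, 2-aligned)
  122..314  width  (192B, 2-aligned)
  314..318  height  (4B, 2-aligned)
  318..326  depth  (8B, 2-aligned)
  sizeof = 326, alignof = 2
336 − 326 = 10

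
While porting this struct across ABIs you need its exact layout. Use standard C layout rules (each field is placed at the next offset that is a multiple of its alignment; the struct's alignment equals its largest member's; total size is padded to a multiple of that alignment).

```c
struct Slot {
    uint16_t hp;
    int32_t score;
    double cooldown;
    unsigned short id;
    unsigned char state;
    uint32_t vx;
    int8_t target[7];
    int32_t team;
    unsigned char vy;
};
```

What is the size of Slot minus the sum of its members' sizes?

@0: hp [2B, align 2] → 2
+2 pad (align 4)
@4: score [4B, align 4] → 8
@8: cooldown [8B, align 8] → 16
@16: id [2B, align 2] → 18
@18: state [1B, align 1] → 19
+1 pad (align 4)
@20: vx [4B, align 4] → 24
@24: target [7B, align 1] → 31
+1 pad (align 4)
@32: team [4B, align 4] → 36
@36: vy [1B, align 1] → 37
+3 tail pad (align 8)
size 40, align 8
data bytes 33, size 40 → padding 7

7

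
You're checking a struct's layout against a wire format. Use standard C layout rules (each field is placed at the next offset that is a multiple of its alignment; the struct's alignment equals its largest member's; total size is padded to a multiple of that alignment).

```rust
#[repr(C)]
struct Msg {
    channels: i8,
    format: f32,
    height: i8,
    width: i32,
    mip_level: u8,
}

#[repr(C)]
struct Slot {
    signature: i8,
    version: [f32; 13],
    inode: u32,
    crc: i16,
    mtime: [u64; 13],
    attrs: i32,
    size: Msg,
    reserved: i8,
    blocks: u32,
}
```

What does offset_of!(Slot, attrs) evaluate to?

Msg: @0: channels [1B, align 1] → 1; +3 pad (align 4); @4: format [4B, align 4] → 8; @8: height [1B, align 1] → 9; +3 pad (align 4); @12: width [4B, align 4] → 16; @16: mip_level [1B, align 1] → 17; +3 tail pad (align 4); size 20, align 4
@0: signature [1B, align 1] → 1
+3 pad (align 4)
@4: version [52B, align 4] → 56
@56: inode [4B, align 4] → 60
@60: crc [2B, align 2] → 62
+2 pad (align 8)
@64: mtime [104B, align 8] → 168
@168: attrs [4B, align 4] → 172

168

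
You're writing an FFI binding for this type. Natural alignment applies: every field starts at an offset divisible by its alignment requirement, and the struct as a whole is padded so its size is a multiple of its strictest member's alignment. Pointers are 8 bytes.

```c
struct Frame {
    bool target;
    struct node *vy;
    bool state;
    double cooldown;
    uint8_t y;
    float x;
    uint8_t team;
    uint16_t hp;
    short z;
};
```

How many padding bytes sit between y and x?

@0: target [1B, align 1] → 1
+7 pad (align 8)
@8: vy [8B, align 8] → 16
@16: state [1B, align 1] → 17
+7 pad (align 8)
@24: cooldown [8B, align 8] → 32
@32: y [1B, align 1] → 33
+3 pad (align 4)
@36: x [4B, align 4] → 40

3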